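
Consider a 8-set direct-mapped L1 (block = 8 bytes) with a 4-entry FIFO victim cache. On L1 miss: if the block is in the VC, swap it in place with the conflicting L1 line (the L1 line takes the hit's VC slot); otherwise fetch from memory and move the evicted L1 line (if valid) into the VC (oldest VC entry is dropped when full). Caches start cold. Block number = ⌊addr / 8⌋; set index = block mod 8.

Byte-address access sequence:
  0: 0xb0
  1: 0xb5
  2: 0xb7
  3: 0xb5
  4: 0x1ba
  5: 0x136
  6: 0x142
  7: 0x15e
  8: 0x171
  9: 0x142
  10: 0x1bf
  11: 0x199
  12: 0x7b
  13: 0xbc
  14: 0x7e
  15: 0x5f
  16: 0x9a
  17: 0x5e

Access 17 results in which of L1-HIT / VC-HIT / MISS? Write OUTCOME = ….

#0 0xb0→b22/s6 MISS; vc=[]
#1 0xb5→b22/s6 L1-HIT; vc=[]
#2 0xb7→b22/s6 L1-HIT; vc=[]
#3 0xb5→b22/s6 L1-HIT; vc=[]
#4 0x1ba→b55/s7 MISS; vc=[]
#5 0x136→b38/s6 MISS; vc=[22]
#6 0x142→b40/s0 MISS; vc=[22]
#7 0x15e→b43/s3 MISS; vc=[22]
#8 0x171→b46/s6 MISS; vc=[22,38]
#9 0x142→b40/s0 L1-HIT; vc=[22,38]
#10 0x1bf→b55/s7 L1-HIT; vc=[22,38]
#11 0x199→b51/s3 MISS; vc=[22,38,43]
#12 0x7b→b15/s7 MISS; vc=[22,38,43,55]
#13 0xbc→b23/s7 MISS; vc=[38,43,55,15]
#14 0x7e→b15/s7 VC-HIT; vc=[38,43,55,23]
#15 0x5f→b11/s3 MISS; vc=[43,55,23,51]
#16 0x9a→b19/s3 MISS; vc=[55,23,51,11]
#17 0x5e→b11/s3 VC-HIT; vc=[55,23,51,19]

OUTCOME = VC-HIT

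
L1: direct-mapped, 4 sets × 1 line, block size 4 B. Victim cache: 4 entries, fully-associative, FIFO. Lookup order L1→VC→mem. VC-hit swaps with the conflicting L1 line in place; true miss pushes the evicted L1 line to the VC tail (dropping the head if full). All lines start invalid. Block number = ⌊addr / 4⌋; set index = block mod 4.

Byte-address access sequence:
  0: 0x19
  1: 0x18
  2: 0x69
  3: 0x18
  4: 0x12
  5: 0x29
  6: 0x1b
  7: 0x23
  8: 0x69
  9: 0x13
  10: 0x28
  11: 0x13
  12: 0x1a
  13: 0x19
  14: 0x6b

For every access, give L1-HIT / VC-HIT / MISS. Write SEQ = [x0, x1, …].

0: 0x19 (blk 6, set 2) → MISS  vc=[]
1: 0x18 (blk 6, set 2) → L1-HIT  vc=[]
2: 0x69 (blk 26, set 2) → MISS  vc=[6]
3: 0x18 (blk 6, set 2) → VC-HIT  vc=[26]
4: 0x12 (blk 4, set 0) → MISS  vc=[26]
5: 0x29 (blk 10, set 2) → MISS  vc=[26, 6]
6: 0x1b (blk 6, set 2) → VC-HIT  vc=[26, 10]
7: 0x23 (blk 8, set 0) → MISS  vc=[26, 10, 4]
8: 0x69 (blk 26, set 2) → VC-HIT  vc=[6, 10, 4]
9: 0x13 (blk 4, set 0) → VC-HIT  vc=[6, 10, 8]
10: 0x28 (blk 10, set 2) → VC-HIT  vc=[6, 26, 8]
11: 0x13 (blk 4, set 0) → L1-HIT  vc=[6, 26, 8]
12: 0x1a (blk 6, set 2) → VC-HIT  vc=[10, 26, 8]
13: 0x19 (blk 6, set 2) → L1-HIT  vc=[10, 26, 8]
14: 0x6b (blk 26, set 2) → VC-HIT  vc=[10, 6, 8]

SEQ = [MISS, L1-HIT, MISS, VC-HIT, MISS, MISS, VC-HIT, MISS, VC-HIT, VC-HIT, VC-HIT, L1-HIT, VC-HIT, L1-HIT, VC-HIT]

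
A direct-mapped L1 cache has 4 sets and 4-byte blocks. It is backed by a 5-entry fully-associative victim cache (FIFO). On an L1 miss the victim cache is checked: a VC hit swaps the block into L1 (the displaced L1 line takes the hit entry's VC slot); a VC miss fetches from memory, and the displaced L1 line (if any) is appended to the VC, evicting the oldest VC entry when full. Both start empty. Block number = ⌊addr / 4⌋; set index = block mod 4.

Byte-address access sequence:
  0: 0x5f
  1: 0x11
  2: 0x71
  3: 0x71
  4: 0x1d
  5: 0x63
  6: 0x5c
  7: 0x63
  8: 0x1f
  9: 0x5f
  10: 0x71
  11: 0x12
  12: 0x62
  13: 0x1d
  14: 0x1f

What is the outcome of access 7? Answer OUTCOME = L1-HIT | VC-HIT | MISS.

OUTCOME = L1-HIT

0: 0x5f (blk 23, set 3) → MISS  vc=[]
1: 0x11 (blk 4, set 0) → MISS  vc=[]
2: 0x71 (blk 28, set 0) → MISS  vc=[4]
3: 0x71 (blk 28, set 0) → L1-HIT  vc=[4]
4: 0x1d (blk 7, set 3) → MISS  vc=[4, 23]
5: 0x63 (blk 24, set 0) → MISS  vc=[4, 23, 28]
6: 0x5c (blk 23, set 3) → VC-HIT  vc=[4, 7, 28]
7: 0x63 (blk 24, set 0) → L1-HIT  vc=[4, 7, 28]
8: 0x1f (blk 7, set 3) → VC-HIT  vc=[4, 23, 28]
9: 0x5f (blk 23, set 3) → VC-HIT  vc=[4, 7, 28]
10: 0x71 (blk 28, set 0) → VC-HIT  vc=[4, 7, 24]
11: 0x12 (blk 4, set 0) → VC-HIT  vc=[28, 7, 24]
12: 0x62 (blk 24, set 0) → VC-HIT  vc=[28, 7, 4]
13: 0x1d (blk 7, set 3) → VC-HIT  vc=[28, 23, 4]
14: 0x1f (blk 7, set 3) → L1-HIT  vc=[28, 23, 4]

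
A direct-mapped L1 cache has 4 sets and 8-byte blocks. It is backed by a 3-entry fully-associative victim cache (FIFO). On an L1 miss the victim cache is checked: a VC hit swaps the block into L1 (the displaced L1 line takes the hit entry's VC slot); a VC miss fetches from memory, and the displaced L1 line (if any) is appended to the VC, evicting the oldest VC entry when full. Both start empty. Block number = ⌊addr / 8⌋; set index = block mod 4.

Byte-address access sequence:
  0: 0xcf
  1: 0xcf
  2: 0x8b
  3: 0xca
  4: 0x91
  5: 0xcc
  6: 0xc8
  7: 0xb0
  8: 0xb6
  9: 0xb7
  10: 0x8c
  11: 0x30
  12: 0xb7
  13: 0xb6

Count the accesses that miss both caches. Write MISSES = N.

  [0] addr=0xcf blk=25 s=1: MISS | VC []
  [1] addr=0xcf blk=25 s=1: L1-HIT | VC []
  [2] addr=0x8b blk=17 s=1: MISS | VC [25]
  [3] addr=0xca blk=25 s=1: VC-HIT | VC [17]
  [4] addr=0x91 blk=18 s=2: MISS | VC [17]
  [5] addr=0xcc blk=25 s=1: L1-HIT | VC [17]
  [6] addr=0xc8 blk=25 s=1: L1-HIT | VC [17]
  [7] addr=0xb0 blk=22 s=2: MISS | VC [17, 18]
  [8] addr=0xb6 blk=22 s=2: L1-HIT | VC [17, 18]
  [9] addr=0xb7 blk=22 s=2: L1-HIT | VC [17, 18]
  [10] addr=0x8c blk=17 s=1: VC-HIT | VC [25, 18]
  [11] addr=0x30 blk=6 s=2: MISS | VC [25, 18, 22]
  [12] addr=0xb7 blk=22 s=2: VC-HIT | VC [25, 18, 6]
  [13] addr=0xb6 blk=22 s=2: L1-HIT | VC [25, 18, 6]

MISSES = 5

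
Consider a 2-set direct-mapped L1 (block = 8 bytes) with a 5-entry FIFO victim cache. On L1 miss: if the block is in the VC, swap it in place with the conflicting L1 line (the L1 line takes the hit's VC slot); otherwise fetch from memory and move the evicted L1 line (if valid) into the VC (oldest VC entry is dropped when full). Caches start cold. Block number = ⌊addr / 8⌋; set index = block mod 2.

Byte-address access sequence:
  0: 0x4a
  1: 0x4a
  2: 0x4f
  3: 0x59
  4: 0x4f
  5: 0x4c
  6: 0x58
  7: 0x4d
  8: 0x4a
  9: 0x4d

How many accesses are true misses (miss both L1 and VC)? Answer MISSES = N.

MISSES = 2

#0 0x4a→b9/s1 MISS; vc=[]
#1 0x4a→b9/s1 L1-HIT; vc=[]
#2 0x4f→b9/s1 L1-HIT; vc=[]
#3 0x59→b11/s1 MISS; vc=[9]
#4 0x4f→b9/s1 VC-HIT; vc=[11]
#5 0x4c→b9/s1 L1-HIT; vc=[11]
#6 0x58→b11/s1 VC-HIT; vc=[9]
#7 0x4d→b9/s1 VC-HIT; vc=[11]
#8 0x4a→b9/s1 L1-HIT; vc=[11]
#9 0x4d→b9/s1 L1-HIT; vc=[11]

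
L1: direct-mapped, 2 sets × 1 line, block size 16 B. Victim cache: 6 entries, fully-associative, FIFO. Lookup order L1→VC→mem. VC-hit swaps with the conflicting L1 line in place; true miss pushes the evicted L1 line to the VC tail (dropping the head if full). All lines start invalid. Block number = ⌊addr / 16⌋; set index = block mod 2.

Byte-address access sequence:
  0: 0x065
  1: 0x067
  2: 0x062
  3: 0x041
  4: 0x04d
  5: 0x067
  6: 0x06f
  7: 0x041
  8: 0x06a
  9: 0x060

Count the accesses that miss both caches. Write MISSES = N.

MISSES = 2

  [0] addr=0x65 blk=6 s=0: MISS | VC []
  [1] addr=0x67 blk=6 s=0: L1-HIT | VC []
  [2] addr=0x62 blk=6 s=0: L1-HIT | VC []
  [3] addr=0x41 blk=4 s=0: MISS | VC [6]
  [4] addr=0x4d blk=4 s=0: L1-HIT | VC [6]
  [5] addr=0x67 blk=6 s=0: VC-HIT | VC [4]
  [6] addr=0x6f blk=6 s=0: L1-HIT | VC [4]
  [7] addr=0x41 blk=4 s=0: VC-HIT | VC [6]
  [8] addr=0x6a blk=6 s=0: VC-HIT | VC [4]
  [9] addr=0x60 blk=6 s=0: L1-HIT | VC [4]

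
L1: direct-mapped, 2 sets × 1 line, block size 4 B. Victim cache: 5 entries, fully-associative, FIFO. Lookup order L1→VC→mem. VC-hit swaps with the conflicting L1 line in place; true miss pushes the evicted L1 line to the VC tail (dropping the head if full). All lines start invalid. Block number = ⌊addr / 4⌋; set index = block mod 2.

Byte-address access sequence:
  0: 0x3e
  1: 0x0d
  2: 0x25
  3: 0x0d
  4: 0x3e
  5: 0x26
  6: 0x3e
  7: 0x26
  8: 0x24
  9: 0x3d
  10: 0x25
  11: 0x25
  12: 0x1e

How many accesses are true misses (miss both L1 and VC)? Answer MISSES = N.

#0 0x3e→b15/s1 MISS; vc=[]
#1 0xd→b3/s1 MISS; vc=[15]
#2 0x25→b9/s1 MISS; vc=[15,3]
#3 0xd→b3/s1 VC-HIT; vc=[15,9]
#4 0x3e→b15/s1 VC-HIT; vc=[3,9]
#5 0x26→b9/s1 VC-HIT; vc=[3,15]
#6 0x3e→b15/s1 VC-HIT; vc=[3,9]
#7 0x26→b9/s1 VC-HIT; vc=[3,15]
#8 0x24→b9/s1 L1-HIT; vc=[3,15]
#9 0x3d→b15/s1 VC-HIT; vc=[3,9]
#10 0x25→b9/s1 VC-HIT; vc=[3,15]
#11 0x25→b9/s1 L1-HIT; vc=[3,15]
#12 0x1e→b7/s1 MISS; vc=[3,15,9]

MISSES = 4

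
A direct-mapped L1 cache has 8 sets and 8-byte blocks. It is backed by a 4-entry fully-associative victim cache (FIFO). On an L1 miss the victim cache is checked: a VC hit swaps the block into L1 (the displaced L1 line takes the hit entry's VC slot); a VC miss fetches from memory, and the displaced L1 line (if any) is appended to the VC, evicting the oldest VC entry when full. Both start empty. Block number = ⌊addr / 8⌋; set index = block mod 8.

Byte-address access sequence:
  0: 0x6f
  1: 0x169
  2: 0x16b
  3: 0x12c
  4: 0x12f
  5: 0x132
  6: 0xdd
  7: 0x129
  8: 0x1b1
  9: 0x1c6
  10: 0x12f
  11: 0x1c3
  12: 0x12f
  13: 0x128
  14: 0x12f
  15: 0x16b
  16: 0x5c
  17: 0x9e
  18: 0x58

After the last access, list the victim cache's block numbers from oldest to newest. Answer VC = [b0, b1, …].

0: 0x6f (blk 13, set 5) → MISS  vc=[]
1: 0x169 (blk 45, set 5) → MISS  vc=[13]
2: 0x16b (blk 45, set 5) → L1-HIT  vc=[13]
3: 0x12c (blk 37, set 5) → MISS  vc=[13, 45]
4: 0x12f (blk 37, set 5) → L1-HIT  vc=[13, 45]
5: 0x132 (blk 38, set 6) → MISS  vc=[13, 45]
6: 0xdd (blk 27, set 3) → MISS  vc=[13, 45]
7: 0x129 (blk 37, set 5) → L1-HIT  vc=[13, 45]
8: 0x1b1 (blk 54, set 6) → MISS  vc=[13, 45, 38]
9: 0x1c6 (blk 56, set 0) → MISS  vc=[13, 45, 38]
10: 0x12f (blk 37, set 5) → L1-HIT  vc=[13, 45, 38]
11: 0x1c3 (blk 56, set 0) → L1-HIT  vc=[13, 45, 38]
12: 0x12f (blk 37, set 5) → L1-HIT  vc=[13, 45, 38]
13: 0x128 (blk 37, set 5) → L1-HIT  vc=[13, 45, 38]
14: 0x12f (blk 37, set 5) → L1-HIT  vc=[13, 45, 38]
15: 0x16b (blk 45, set 5) → VC-HIT  vc=[13, 37, 38]
16: 0x5c (blk 11, set 3) → MISS  vc=[13, 37, 38, 27]
17: 0x9e (blk 19, set 3) → MISS  vc=[37, 38, 27, 11]
18: 0x58 (blk 11, set 3) → VC-HIT  vc=[37, 38, 27, 19]

VC = [37, 38, 27, 19]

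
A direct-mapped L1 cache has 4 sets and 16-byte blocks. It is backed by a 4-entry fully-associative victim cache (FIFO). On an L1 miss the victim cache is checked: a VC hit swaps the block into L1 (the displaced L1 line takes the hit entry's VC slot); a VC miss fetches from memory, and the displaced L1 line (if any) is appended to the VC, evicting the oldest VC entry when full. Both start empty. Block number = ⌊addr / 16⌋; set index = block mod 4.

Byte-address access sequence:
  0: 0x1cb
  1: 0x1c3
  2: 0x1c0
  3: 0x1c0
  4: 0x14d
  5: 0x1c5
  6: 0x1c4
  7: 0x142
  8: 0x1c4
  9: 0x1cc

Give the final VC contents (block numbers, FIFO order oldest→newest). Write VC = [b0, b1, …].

0: 0x1cb (blk 28, set 0) → MISS  vc=[]
1: 0x1c3 (blk 28, set 0) → L1-HIT  vc=[]
2: 0x1c0 (blk 28, set 0) → L1-HIT  vc=[]
3: 0x1c0 (blk 28, set 0) → L1-HIT  vc=[]
4: 0x14d (blk 20, set 0) → MISS  vc=[28]
5: 0x1c5 (blk 28, set 0) → VC-HIT  vc=[20]
6: 0x1c4 (blk 28, set 0) → L1-HIT  vc=[20]
7: 0x142 (blk 20, set 0) → VC-HIT  vc=[28]
8: 0x1c4 (blk 28, set 0) → VC-HIT  vc=[20]
9: 0x1cc (blk 28, set 0) → L1-HIT  vc=[20]

VC = [20]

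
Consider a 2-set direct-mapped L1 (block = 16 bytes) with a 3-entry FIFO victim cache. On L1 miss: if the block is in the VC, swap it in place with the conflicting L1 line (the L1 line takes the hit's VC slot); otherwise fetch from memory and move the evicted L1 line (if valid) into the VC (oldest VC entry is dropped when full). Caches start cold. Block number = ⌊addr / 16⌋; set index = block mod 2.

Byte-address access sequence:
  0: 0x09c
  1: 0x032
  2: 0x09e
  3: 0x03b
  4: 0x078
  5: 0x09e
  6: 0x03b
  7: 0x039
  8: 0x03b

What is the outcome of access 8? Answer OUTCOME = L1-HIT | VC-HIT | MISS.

#0 0x9c→b9/s1 MISS; vc=[]
#1 0x32→b3/s1 MISS; vc=[9]
#2 0x9e→b9/s1 VC-HIT; vc=[3]
#3 0x3b→b3/s1 VC-HIT; vc=[9]
#4 0x78→b7/s1 MISS; vc=[9,3]
#5 0x9e→b9/s1 VC-HIT; vc=[7,3]
#6 0x3b→b3/s1 VC-HIT; vc=[7,9]
#7 0x39→b3/s1 L1-HIT; vc=[7,9]
#8 0x3b→b3/s1 L1-HIT; vc=[7,9]

OUTCOME = L1-HIT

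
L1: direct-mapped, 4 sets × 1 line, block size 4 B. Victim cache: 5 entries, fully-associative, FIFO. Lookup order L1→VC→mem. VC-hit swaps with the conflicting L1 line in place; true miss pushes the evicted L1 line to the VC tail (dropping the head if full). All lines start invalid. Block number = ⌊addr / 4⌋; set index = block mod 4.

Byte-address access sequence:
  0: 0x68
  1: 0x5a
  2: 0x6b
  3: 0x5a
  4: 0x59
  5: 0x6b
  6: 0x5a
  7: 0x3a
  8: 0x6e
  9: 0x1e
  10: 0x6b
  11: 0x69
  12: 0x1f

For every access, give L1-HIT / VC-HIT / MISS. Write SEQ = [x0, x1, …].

SEQ = [MISS, MISS, VC-HIT, VC-HIT, L1-HIT, VC-HIT, VC-HIT, MISS, MISS, MISS, VC-HIT, L1-HIT, L1-HIT]

0: 0x68 (blk 26, set 2) → MISS  vc=[]
1: 0x5a (blk 22, set 2) → MISS  vc=[26]
2: 0x6b (blk 26, set 2) → VC-HIT  vc=[22]
3: 0x5a (blk 22, set 2) → VC-HIT  vc=[26]
4: 0x59 (blk 22, set 2) → L1-HIT  vc=[26]
5: 0x6b (blk 26, set 2) → VC-HIT  vc=[22]
6: 0x5a (blk 22, set 2) → VC-HIT  vc=[26]
7: 0x3a (blk 14, set 2) → MISS  vc=[26, 22]
8: 0x6e (blk 27, set 3) → MISS  vc=[26, 22]
9: 0x1e (blk 7, set 3) → MISS  vc=[26, 22, 27]
10: 0x6b (blk 26, set 2) → VC-HIT  vc=[14, 22, 27]
11: 0x69 (blk 26, set 2) → L1-HIT  vc=[14, 22, 27]
12: 0x1f (blk 7, set 3) → L1-HIT  vc=[14, 22, 27]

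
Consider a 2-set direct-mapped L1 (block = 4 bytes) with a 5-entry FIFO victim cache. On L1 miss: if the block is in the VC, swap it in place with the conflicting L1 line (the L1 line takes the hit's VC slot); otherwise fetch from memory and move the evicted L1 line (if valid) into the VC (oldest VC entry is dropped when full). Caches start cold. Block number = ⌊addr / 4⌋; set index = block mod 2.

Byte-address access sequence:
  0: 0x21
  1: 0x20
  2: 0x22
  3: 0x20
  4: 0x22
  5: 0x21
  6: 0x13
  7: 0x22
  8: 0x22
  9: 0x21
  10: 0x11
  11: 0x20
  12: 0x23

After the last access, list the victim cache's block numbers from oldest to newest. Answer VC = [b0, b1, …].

0: 0x21 (blk 8, set 0) → MISS  vc=[]
1: 0x20 (blk 8, set 0) → L1-HIT  vc=[]
2: 0x22 (blk 8, set 0) → L1-HIT  vc=[]
3: 0x20 (blk 8, set 0) → L1-HIT  vc=[]
4: 0x22 (blk 8, set 0) → L1-HIT  vc=[]
5: 0x21 (blk 8, set 0) → L1-HIT  vc=[]
6: 0x13 (blk 4, set 0) → MISS  vc=[8]
7: 0x22 (blk 8, set 0) → VC-HIT  vc=[4]
8: 0x22 (blk 8, set 0) → L1-HIT  vc=[4]
9: 0x21 (blk 8, set 0) → L1-HIT  vc=[4]
10: 0x11 (blk 4, set 0) → VC-HIT  vc=[8]
11: 0x20 (blk 8, set 0) → VC-HIT  vc=[4]
12: 0x23 (blk 8, set 0) → L1-HIT  vc=[4]

VC = [4]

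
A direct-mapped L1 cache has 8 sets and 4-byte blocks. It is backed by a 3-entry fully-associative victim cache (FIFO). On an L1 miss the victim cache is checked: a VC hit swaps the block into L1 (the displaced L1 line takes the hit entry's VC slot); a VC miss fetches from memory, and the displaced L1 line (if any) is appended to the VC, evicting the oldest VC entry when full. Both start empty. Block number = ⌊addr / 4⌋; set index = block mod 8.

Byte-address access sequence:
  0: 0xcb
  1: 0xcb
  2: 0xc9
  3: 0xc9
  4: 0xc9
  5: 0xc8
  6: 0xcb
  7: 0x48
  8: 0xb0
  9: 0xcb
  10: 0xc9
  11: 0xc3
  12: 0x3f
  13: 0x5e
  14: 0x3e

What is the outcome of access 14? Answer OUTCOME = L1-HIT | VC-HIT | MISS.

OUTCOME = VC-HIT

#0 0xcb→b50/s2 MISS; vc=[]
#1 0xcb→b50/s2 L1-HIT; vc=[]
#2 0xc9→b50/s2 L1-HIT; vc=[]
#3 0xc9→b50/s2 L1-HIT; vc=[]
#4 0xc9→b50/s2 L1-HIT; vc=[]
#5 0xc8→b50/s2 L1-HIT; vc=[]
#6 0xcb→b50/s2 L1-HIT; vc=[]
#7 0x48→b18/s2 MISS; vc=[50]
#8 0xb0→b44/s4 MISS; vc=[50]
#9 0xcb→b50/s2 VC-HIT; vc=[18]
#10 0xc9→b50/s2 L1-HIT; vc=[18]
#11 0xc3→b48/s0 MISS; vc=[18]
#12 0x3f→b15/s7 MISS; vc=[18]
#13 0x5e→b23/s7 MISS; vc=[18,15]
#14 0x3e→b15/s7 VC-HIT; vc=[18,23]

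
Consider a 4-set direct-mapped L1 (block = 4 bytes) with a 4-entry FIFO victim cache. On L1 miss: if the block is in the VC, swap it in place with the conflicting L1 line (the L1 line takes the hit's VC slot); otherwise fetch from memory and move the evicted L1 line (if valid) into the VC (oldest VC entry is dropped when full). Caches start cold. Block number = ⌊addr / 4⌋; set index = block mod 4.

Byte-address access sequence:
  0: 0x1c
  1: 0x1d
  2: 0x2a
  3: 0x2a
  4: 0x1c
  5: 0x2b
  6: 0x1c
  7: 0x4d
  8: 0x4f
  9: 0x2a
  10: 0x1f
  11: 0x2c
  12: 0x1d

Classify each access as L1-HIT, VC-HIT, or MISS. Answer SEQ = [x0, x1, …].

#0 0x1c→b7/s3 MISS; vc=[]
#1 0x1d→b7/s3 L1-HIT; vc=[]
#2 0x2a→b10/s2 MISS; vc=[]
#3 0x2a→b10/s2 L1-HIT; vc=[]
#4 0x1c→b7/s3 L1-HIT; vc=[]
#5 0x2b→b10/s2 L1-HIT; vc=[]
#6 0x1c→b7/s3 L1-HIT; vc=[]
#7 0x4d→b19/s3 MISS; vc=[7]
#8 0x4f→b19/s3 L1-HIT; vc=[7]
#9 0x2a→b10/s2 L1-HIT; vc=[7]
#10 0x1f→b7/s3 VC-HIT; vc=[19]
#11 0x2c→b11/s3 MISS; vc=[19,7]
#12 0x1d→b7/s3 VC-HIT; vc=[19,11]

SEQ = [MISS, L1-HIT, MISS, L1-HIT, L1-HIT, L1-HIT, L1-HIT, MISS, L1-HIT, L1-HIT, VC-HIT, MISS, VC-HIT]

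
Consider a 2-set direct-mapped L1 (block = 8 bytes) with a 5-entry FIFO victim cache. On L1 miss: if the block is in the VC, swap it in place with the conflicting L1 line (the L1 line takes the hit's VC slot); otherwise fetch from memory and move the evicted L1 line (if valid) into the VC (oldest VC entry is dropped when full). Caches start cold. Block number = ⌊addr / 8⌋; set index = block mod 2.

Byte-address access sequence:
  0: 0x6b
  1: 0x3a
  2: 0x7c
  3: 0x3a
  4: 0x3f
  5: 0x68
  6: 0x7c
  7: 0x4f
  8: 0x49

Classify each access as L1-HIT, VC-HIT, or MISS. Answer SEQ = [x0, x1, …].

SEQ = [MISS, MISS, MISS, VC-HIT, L1-HIT, VC-HIT, VC-HIT, MISS, L1-HIT]

#0 0x6b→b13/s1 MISS; vc=[]
#1 0x3a→b7/s1 MISS; vc=[13]
#2 0x7c→b15/s1 MISS; vc=[13,7]
#3 0x3a→b7/s1 VC-HIT; vc=[13,15]
#4 0x3f→b7/s1 L1-HIT; vc=[13,15]
#5 0x68→b13/s1 VC-HIT; vc=[7,15]
#6 0x7c→b15/s1 VC-HIT; vc=[7,13]
#7 0x4f→b9/s1 MISS; vc=[7,13,15]
#8 0x49→b9/s1 L1-HIT; vc=[7,13,15]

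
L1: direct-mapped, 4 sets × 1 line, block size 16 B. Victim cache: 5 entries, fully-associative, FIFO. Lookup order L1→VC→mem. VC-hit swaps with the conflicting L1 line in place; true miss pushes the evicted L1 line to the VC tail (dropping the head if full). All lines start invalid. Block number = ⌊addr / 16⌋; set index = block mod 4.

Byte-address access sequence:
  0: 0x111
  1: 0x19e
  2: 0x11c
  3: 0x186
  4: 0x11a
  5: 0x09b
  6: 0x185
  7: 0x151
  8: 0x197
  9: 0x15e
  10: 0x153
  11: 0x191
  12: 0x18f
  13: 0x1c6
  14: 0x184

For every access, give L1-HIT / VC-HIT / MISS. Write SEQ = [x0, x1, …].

SEQ = [MISS, MISS, VC-HIT, MISS, L1-HIT, MISS, L1-HIT, MISS, VC-HIT, VC-HIT, L1-HIT, VC-HIT, L1-HIT, MISS, VC-HIT]

#0 0x111→b17/s1 MISS; vc=[]
#1 0x19e→b25/s1 MISS; vc=[17]
#2 0x11c→b17/s1 VC-HIT; vc=[25]
#3 0x186→b24/s0 MISS; vc=[25]
#4 0x11a→b17/s1 L1-HIT; vc=[25]
#5 0x9b→b9/s1 MISS; vc=[25,17]
#6 0x185→b24/s0 L1-HIT; vc=[25,17]
#7 0x151→b21/s1 MISS; vc=[25,17,9]
#8 0x197→b25/s1 VC-HIT; vc=[21,17,9]
#9 0x15e→b21/s1 VC-HIT; vc=[25,17,9]
#10 0x153→b21/s1 L1-HIT; vc=[25,17,9]
#11 0x191→b25/s1 VC-HIT; vc=[21,17,9]
#12 0x18f→b24/s0 L1-HIT; vc=[21,17,9]
#13 0x1c6→b28/s0 MISS; vc=[21,17,9,24]
#14 0x184→b24/s0 VC-HIT; vc=[21,17,9,28]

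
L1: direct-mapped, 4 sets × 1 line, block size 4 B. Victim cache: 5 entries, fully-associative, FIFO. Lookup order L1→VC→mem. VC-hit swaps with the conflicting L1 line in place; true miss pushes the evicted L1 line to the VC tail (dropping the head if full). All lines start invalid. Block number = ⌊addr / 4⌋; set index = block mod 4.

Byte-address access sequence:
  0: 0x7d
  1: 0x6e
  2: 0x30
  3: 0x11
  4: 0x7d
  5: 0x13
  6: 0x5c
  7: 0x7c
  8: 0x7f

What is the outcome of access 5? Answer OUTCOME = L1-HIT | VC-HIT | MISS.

OUTCOME = L1-HIT

0: 0x7d (blk 31, set 3) → MISS  vc=[]
1: 0x6e (blk 27, set 3) → MISS  vc=[31]
2: 0x30 (blk 12, set 0) → MISS  vc=[31]
3: 0x11 (blk 4, set 0) → MISS  vc=[31, 12]
4: 0x7d (blk 31, set 3) → VC-HIT  vc=[27, 12]
5: 0x13 (blk 4, set 0) → L1-HIT  vc=[27, 12]
6: 0x5c (blk 23, set 3) → MISS  vc=[27, 12, 31]
7: 0x7c (blk 31, set 3) → VC-HIT  vc=[27, 12, 23]
8: 0x7f (blk 31, set 3) → L1-HIT  vc=[27, 12, 23]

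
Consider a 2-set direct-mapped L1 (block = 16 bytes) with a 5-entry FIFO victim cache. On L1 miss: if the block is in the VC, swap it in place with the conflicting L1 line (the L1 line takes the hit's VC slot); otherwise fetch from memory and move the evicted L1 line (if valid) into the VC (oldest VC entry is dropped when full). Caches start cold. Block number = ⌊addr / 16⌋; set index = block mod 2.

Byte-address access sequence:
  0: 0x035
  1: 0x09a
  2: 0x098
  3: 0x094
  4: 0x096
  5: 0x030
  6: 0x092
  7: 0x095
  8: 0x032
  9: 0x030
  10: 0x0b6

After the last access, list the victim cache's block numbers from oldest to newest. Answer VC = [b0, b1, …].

VC = [9, 3]

#0 0x35→b3/s1 MISS; vc=[]
#1 0x9a→b9/s1 MISS; vc=[3]
#2 0x98→b9/s1 L1-HIT; vc=[3]
#3 0x94→b9/s1 L1-HIT; vc=[3]
#4 0x96→b9/s1 L1-HIT; vc=[3]
#5 0x30→b3/s1 VC-HIT; vc=[9]
#6 0x92→b9/s1 VC-HIT; vc=[3]
#7 0x95→b9/s1 L1-HIT; vc=[3]
#8 0x32→b3/s1 VC-HIT; vc=[9]
#9 0x30→b3/s1 L1-HIT; vc=[9]
#10 0xb6→b11/s1 MISS; vc=[9,3]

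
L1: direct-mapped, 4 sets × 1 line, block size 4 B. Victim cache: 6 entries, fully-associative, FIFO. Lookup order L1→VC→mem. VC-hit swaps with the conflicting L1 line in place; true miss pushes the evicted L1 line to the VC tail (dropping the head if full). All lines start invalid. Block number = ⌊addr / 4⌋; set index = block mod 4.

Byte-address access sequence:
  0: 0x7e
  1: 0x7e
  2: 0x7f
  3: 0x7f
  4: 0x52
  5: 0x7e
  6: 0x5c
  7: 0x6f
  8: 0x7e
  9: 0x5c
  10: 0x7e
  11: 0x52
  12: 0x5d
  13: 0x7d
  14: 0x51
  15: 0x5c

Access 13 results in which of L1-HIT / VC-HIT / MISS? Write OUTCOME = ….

OUTCOME = VC-HIT

  [0] addr=0x7e blk=31 s=3: MISS | VC []
  [1] addr=0x7e blk=31 s=3: L1-HIT | VC []
  [2] addr=0x7f blk=31 s=3: L1-HIT | VC []
  [3] addr=0x7f blk=31 s=3: L1-HIT | VC []
  [4] addr=0x52 blk=20 s=0: MISS | VC []
  [5] addr=0x7e blk=31 s=3: L1-HIT | VC []
  [6] addr=0x5c blk=23 s=3: MISS | VC [31]
  [7] addr=0x6f blk=27 s=3: MISS | VC [31, 23]
  [8] addr=0x7e blk=31 s=3: VC-HIT | VC [27, 23]
  [9] addr=0x5c blk=23 s=3: VC-HIT | VC [27, 31]
  [10] addr=0x7e blk=31 s=3: VC-HIT | VC [27, 23]
  [11] addr=0x52 blk=20 s=0: L1-HIT | VC [27, 23]
  [12] addr=0x5d blk=23 s=3: VC-HIT | VC [27, 31]
  [13] addr=0x7d blk=31 s=3: VC-HIT | VC [27, 23]
  [14] addr=0x51 blk=20 s=0: L1-HIT | VC [27, 23]
  [15] addr=0x5c blk=23 s=3: VC-HIT | VC [27, 31]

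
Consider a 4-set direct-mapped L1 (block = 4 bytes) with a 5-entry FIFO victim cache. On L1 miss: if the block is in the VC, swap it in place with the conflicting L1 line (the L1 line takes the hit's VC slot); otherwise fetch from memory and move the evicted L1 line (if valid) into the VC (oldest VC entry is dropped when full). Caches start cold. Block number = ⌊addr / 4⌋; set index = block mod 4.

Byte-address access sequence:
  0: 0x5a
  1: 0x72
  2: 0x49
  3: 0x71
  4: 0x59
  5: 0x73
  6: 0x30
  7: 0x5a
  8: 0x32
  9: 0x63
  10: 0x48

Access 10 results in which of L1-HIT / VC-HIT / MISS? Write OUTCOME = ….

OUTCOME = VC-HIT

#0 0x5a→b22/s2 MISS; vc=[]
#1 0x72→b28/s0 MISS; vc=[]
#2 0x49→b18/s2 MISS; vc=[22]
#3 0x71→b28/s0 L1-HIT; vc=[22]
#4 0x59→b22/s2 VC-HIT; vc=[18]
#5 0x73→b28/s0 L1-HIT; vc=[18]
#6 0x30→b12/s0 MISS; vc=[18,28]
#7 0x5a→b22/s2 L1-HIT; vc=[18,28]
#8 0x32→b12/s0 L1-HIT; vc=[18,28]
#9 0x63→b24/s0 MISS; vc=[18,28,12]
#10 0x48→b18/s2 VC-HIT; vc=[22,28,12]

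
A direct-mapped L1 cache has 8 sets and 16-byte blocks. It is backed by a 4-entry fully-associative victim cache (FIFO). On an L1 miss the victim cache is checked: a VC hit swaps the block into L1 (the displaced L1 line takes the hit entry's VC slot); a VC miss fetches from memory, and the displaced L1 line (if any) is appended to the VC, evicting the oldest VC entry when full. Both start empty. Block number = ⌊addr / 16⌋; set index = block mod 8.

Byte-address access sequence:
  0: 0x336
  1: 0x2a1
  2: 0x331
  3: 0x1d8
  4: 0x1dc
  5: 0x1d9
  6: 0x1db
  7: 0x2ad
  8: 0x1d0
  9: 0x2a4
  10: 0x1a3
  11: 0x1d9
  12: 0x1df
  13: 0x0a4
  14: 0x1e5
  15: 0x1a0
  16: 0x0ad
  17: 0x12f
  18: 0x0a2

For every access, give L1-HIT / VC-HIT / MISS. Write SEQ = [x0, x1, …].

SEQ = [MISS, MISS, L1-HIT, MISS, L1-HIT, L1-HIT, L1-HIT, L1-HIT, L1-HIT, L1-HIT, MISS, L1-HIT, L1-HIT, MISS, MISS, VC-HIT, VC-HIT, MISS, VC-HIT]

  [0] addr=0x336 blk=51 s=3: MISS | VC []
  [1] addr=0x2a1 blk=42 s=2: MISS | VC []
  [2] addr=0x331 blk=51 s=3: L1-HIT | VC []
  [3] addr=0x1d8 blk=29 s=5: MISS | VC []
  [4] addr=0x1dc blk=29 s=5: L1-HIT | VC []
  [5] addr=0x1d9 blk=29 s=5: L1-HIT | VC []
  [6] addr=0x1db blk=29 s=5: L1-HIT | VC []
  [7] addr=0x2ad blk=42 s=2: L1-HIT | VC []
  [8] addr=0x1d0 blk=29 s=5: L1-HIT | VC []
  [9] addr=0x2a4 blk=42 s=2: L1-HIT | VC []
  [10] addr=0x1a3 blk=26 s=2: MISS | VC [42]
  [11] addr=0x1d9 blk=29 s=5: L1-HIT | VC [42]
  [12] addr=0x1df blk=29 s=5: L1-HIT | VC [42]
  [13] addr=0xa4 blk=10 s=2: MISS | VC [42, 26]
  [14] addr=0x1e5 blk=30 s=6: MISS | VC [42, 26]
  [15] addr=0x1a0 blk=26 s=2: VC-HIT | VC [42, 10]
  [16] addr=0xad blk=10 s=2: VC-HIT | VC [42, 26]
  [17] addr=0x12f blk=18 s=2: MISS | VC [42, 26, 10]
  [18] addr=0xa2 blk=10 s=2: VC-HIT | VC [42, 26, 18]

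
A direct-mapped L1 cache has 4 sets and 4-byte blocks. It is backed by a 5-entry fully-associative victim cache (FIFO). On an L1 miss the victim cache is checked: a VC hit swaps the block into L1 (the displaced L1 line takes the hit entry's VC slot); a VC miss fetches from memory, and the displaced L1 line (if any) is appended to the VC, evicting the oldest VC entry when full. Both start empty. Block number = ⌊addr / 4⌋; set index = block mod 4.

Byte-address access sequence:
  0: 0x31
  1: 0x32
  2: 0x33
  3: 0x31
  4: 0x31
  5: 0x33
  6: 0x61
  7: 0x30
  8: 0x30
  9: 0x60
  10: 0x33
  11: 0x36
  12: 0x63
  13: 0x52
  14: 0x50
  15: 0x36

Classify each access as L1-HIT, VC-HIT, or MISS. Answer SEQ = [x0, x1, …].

SEQ = [MISS, L1-HIT, L1-HIT, L1-HIT, L1-HIT, L1-HIT, MISS, VC-HIT, L1-HIT, VC-HIT, VC-HIT, MISS, VC-HIT, MISS, L1-HIT, L1-HIT]

0: 0x31 (blk 12, set 0) → MISS  vc=[]
1: 0x32 (blk 12, set 0) → L1-HIT  vc=[]
2: 0x33 (blk 12, set 0) → L1-HIT  vc=[]
3: 0x31 (blk 12, set 0) → L1-HIT  vc=[]
4: 0x31 (blk 12, set 0) → L1-HIT  vc=[]
5: 0x33 (blk 12, set 0) → L1-HIT  vc=[]
6: 0x61 (blk 24, set 0) → MISS  vc=[12]
7: 0x30 (blk 12, set 0) → VC-HIT  vc=[24]
8: 0x30 (blk 12, set 0) → L1-HIT  vc=[24]
9: 0x60 (blk 24, set 0) → VC-HIT  vc=[12]
10: 0x33 (blk 12, set 0) → VC-HIT  vc=[24]
11: 0x36 (blk 13, set 1) → MISS  vc=[24]
12: 0x63 (blk 24, set 0) → VC-HIT  vc=[12]
13: 0x52 (blk 20, set 0) → MISS  vc=[12, 24]
14: 0x50 (blk 20, set 0) → L1-HIT  vc=[12, 24]
15: 0x36 (blk 13, set 1) → L1-HIT  vc=[12, 24]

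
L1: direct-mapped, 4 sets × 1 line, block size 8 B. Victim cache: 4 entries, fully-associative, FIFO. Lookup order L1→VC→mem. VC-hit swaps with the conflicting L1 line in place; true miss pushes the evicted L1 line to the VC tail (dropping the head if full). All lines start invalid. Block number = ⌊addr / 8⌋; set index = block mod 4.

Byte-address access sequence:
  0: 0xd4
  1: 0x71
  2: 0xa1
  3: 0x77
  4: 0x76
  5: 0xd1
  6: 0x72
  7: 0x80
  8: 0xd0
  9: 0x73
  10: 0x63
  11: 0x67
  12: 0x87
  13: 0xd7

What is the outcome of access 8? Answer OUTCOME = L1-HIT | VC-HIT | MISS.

OUTCOME = VC-HIT

#0 0xd4→b26/s2 MISS; vc=[]
#1 0x71→b14/s2 MISS; vc=[26]
#2 0xa1→b20/s0 MISS; vc=[26]
#3 0x77→b14/s2 L1-HIT; vc=[26]
#4 0x76→b14/s2 L1-HIT; vc=[26]
#5 0xd1→b26/s2 VC-HIT; vc=[14]
#6 0x72→b14/s2 VC-HIT; vc=[26]
#7 0x80→b16/s0 MISS; vc=[26,20]
#8 0xd0→b26/s2 VC-HIT; vc=[14,20]
#9 0x73→b14/s2 VC-HIT; vc=[26,20]
#10 0x63→b12/s0 MISS; vc=[26,20,16]
#11 0x67→b12/s0 L1-HIT; vc=[26,20,16]
#12 0x87→b16/s0 VC-HIT; vc=[26,20,12]
#13 0xd7→b26/s2 VC-HIT; vc=[14,20,12]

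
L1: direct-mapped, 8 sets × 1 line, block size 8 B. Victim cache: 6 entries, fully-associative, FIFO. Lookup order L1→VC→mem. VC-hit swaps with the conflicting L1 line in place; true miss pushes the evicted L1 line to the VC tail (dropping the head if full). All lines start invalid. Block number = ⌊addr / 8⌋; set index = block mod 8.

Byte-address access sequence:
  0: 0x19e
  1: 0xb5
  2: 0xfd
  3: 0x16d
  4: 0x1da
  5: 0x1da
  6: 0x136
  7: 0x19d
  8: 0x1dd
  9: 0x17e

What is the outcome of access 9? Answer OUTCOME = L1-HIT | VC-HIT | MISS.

0: 0x19e (blk 51, set 3) → MISS  vc=[]
1: 0xb5 (blk 22, set 6) → MISS  vc=[]
2: 0xfd (blk 31, set 7) → MISS  vc=[]
3: 0x16d (blk 45, set 5) → MISS  vc=[]
4: 0x1da (blk 59, set 3) → MISS  vc=[51]
5: 0x1da (blk 59, set 3) → L1-HIT  vc=[51]
6: 0x136 (blk 38, set 6) → MISS  vc=[51, 22]
7: 0x19d (blk 51, set 3) → VC-HIT  vc=[59, 22]
8: 0x1dd (blk 59, set 3) → VC-HIT  vc=[51, 22]
9: 0x17e (blk 47, set 7) → MISS  vc=[51, 22, 31]

OUTCOME = MISS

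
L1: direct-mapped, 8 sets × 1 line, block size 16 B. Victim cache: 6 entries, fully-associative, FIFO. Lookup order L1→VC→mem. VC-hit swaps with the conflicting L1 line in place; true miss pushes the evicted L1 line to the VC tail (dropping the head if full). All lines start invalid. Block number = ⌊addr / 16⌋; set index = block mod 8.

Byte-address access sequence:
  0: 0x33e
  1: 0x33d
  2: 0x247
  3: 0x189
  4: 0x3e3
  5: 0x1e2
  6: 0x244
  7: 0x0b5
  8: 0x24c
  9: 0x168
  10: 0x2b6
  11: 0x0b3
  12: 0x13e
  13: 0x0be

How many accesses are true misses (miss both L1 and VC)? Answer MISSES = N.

#0 0x33e→b51/s3 MISS; vc=[]
#1 0x33d→b51/s3 L1-HIT; vc=[]
#2 0x247→b36/s4 MISS; vc=[]
#3 0x189→b24/s0 MISS; vc=[]
#4 0x3e3→b62/s6 MISS; vc=[]
#5 0x1e2→b30/s6 MISS; vc=[62]
#6 0x244→b36/s4 L1-HIT; vc=[62]
#7 0xb5→b11/s3 MISS; vc=[62,51]
#8 0x24c→b36/s4 L1-HIT; vc=[62,51]
#9 0x168→b22/s6 MISS; vc=[62,51,30]
#10 0x2b6→b43/s3 MISS; vc=[62,51,30,11]
#11 0xb3→b11/s3 VC-HIT; vc=[62,51,30,43]
#12 0x13e→b19/s3 MISS; vc=[62,51,30,43,11]
#13 0xbe→b11/s3 VC-HIT; vc=[62,51,30,43,19]

MISSES = 9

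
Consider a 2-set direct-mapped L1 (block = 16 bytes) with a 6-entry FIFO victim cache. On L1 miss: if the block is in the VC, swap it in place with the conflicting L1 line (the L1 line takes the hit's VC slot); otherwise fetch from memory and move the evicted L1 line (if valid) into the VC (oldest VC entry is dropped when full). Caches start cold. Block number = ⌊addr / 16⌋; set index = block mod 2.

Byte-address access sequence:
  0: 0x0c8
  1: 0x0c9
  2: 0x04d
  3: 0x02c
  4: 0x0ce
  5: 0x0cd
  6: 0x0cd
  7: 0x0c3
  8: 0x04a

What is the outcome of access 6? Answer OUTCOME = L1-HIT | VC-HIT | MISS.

OUTCOME = L1-HIT

0: 0xc8 (blk 12, set 0) → MISS  vc=[]
1: 0xc9 (blk 12, set 0) → L1-HIT  vc=[]
2: 0x4d (blk 4, set 0) → MISS  vc=[12]
3: 0x2c (blk 2, set 0) → MISS  vc=[12, 4]
4: 0xce (blk 12, set 0) → VC-HIT  vc=[2, 4]
5: 0xcd (blk 12, set 0) → L1-HIT  vc=[2, 4]
6: 0xcd (blk 12, set 0) → L1-HIT  vc=[2, 4]
7: 0xc3 (blk 12, set 0) → L1-HIT  vc=[2, 4]
8: 0x4a (blk 4, set 0) → VC-HIT  vc=[2, 12]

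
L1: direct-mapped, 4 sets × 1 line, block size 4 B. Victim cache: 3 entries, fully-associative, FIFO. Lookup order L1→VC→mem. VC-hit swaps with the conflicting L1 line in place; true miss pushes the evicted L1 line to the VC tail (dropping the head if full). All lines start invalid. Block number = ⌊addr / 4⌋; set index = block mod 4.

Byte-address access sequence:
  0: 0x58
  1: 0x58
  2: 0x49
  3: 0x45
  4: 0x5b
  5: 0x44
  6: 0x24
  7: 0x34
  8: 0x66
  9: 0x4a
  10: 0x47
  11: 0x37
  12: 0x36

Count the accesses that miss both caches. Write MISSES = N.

  [0] addr=0x58 blk=22 s=2: MISS | VC []
  [1] addr=0x58 blk=22 s=2: L1-HIT | VC []
  [2] addr=0x49 blk=18 s=2: MISS | VC [22]
  [3] addr=0x45 blk=17 s=1: MISS | VC [22]
  [4] addr=0x5b blk=22 s=2: VC-HIT | VC [18]
  [5] addr=0x44 blk=17 s=1: L1-HIT | VC [18]
  [6] addr=0x24 blk=9 s=1: MISS | VC [18, 17]
  [7] addr=0x34 blk=13 s=1: MISS | VC [18, 17, 9]
  [8] addr=0x66 blk=25 s=1: MISS | VC [17, 9, 13]
  [9] addr=0x4a blk=18 s=2: MISS | VC [9, 13, 22]
  [10] addr=0x47 blk=17 s=1: MISS | VC [13, 22, 25]
  [11] addr=0x37 blk=13 s=1: VC-HIT | VC [17, 22, 25]
  [12] addr=0x36 blk=13 s=1: L1-HIT | VC [17, 22, 25]

MISSES = 8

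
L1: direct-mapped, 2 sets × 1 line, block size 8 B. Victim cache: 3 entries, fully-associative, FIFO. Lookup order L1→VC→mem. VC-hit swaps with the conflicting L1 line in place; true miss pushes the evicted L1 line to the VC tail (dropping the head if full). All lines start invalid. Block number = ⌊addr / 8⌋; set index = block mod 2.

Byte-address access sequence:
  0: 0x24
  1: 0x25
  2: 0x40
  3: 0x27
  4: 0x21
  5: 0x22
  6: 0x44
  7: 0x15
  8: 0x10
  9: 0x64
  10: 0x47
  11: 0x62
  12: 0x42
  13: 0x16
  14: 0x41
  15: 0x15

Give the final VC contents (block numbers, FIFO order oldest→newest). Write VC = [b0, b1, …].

VC = [4, 12, 8]

0: 0x24 (blk 4, set 0) → MISS  vc=[]
1: 0x25 (blk 4, set 0) → L1-HIT  vc=[]
2: 0x40 (blk 8, set 0) → MISS  vc=[4]
3: 0x27 (blk 4, set 0) → VC-HIT  vc=[8]
4: 0x21 (blk 4, set 0) → L1-HIT  vc=[8]
5: 0x22 (blk 4, set 0) → L1-HIT  vc=[8]
6: 0x44 (blk 8, set 0) → VC-HIT  vc=[4]
7: 0x15 (blk 2, set 0) → MISS  vc=[4, 8]
8: 0x10 (blk 2, set 0) → L1-HIT  vc=[4, 8]
9: 0x64 (blk 12, set 0) → MISS  vc=[4, 8, 2]
10: 0x47 (blk 8, set 0) → VC-HIT  vc=[4, 12, 2]
11: 0x62 (blk 12, set 0) → VC-HIT  vc=[4, 8, 2]
12: 0x42 (blk 8, set 0) → VC-HIT  vc=[4, 12, 2]
13: 0x16 (blk 2, set 0) → VC-HIT  vc=[4, 12, 8]
14: 0x41 (blk 8, set 0) → VC-HIT  vc=[4, 12, 2]
15: 0x15 (blk 2, set 0) → VC-HIT  vc=[4, 12, 8]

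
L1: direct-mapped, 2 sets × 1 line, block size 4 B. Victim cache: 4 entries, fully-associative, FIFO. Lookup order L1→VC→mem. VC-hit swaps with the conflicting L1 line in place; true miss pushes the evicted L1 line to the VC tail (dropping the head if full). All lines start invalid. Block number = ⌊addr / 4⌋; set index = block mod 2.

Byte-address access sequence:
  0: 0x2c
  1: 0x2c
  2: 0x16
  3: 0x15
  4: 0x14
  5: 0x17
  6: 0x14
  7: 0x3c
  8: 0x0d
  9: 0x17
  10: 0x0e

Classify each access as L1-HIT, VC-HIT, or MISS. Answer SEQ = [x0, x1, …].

SEQ = [MISS, L1-HIT, MISS, L1-HIT, L1-HIT, L1-HIT, L1-HIT, MISS, MISS, VC-HIT, VC-HIT]

#0 0x2c→b11/s1 MISS; vc=[]
#1 0x2c→b11/s1 L1-HIT; vc=[]
#2 0x16→b5/s1 MISS; vc=[11]
#3 0x15→b5/s1 L1-HIT; vc=[11]
#4 0x14→b5/s1 L1-HIT; vc=[11]
#5 0x17→b5/s1 L1-HIT; vc=[11]
#6 0x14→b5/s1 L1-HIT; vc=[11]
#7 0x3c→b15/s1 MISS; vc=[11,5]
#8 0xd→b3/s1 MISS; vc=[11,5,15]
#9 0x17→b5/s1 VC-HIT; vc=[11,3,15]
#10 0xe→b3/s1 VC-HIT; vc=[11,5,15]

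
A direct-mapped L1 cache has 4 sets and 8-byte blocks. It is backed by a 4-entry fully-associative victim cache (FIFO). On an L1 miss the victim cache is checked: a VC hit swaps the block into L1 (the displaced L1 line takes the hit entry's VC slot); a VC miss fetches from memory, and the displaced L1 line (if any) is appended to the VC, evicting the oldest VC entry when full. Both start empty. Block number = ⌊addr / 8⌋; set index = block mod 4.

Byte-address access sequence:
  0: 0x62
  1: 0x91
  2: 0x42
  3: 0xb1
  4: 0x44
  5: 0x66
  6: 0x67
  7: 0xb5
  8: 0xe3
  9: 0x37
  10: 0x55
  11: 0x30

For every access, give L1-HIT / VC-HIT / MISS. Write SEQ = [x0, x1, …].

SEQ = [MISS, MISS, MISS, MISS, L1-HIT, VC-HIT, L1-HIT, L1-HIT, MISS, MISS, MISS, VC-HIT]

  [0] addr=0x62 blk=12 s=0: MISS | VC []
  [1] addr=0x91 blk=18 s=2: MISS | VC []
  [2] addr=0x42 blk=8 s=0: MISS | VC [12]
  [3] addr=0xb1 blk=22 s=2: MISS | VC [12, 18]
  [4] addr=0x44 blk=8 s=0: L1-HIT | VC [12, 18]
  [5] addr=0x66 blk=12 s=0: VC-HIT | VC [8, 18]
  [6] addr=0x67 blk=12 s=0: L1-HIT | VC [8, 18]
  [7] addr=0xb5 blk=22 s=2: L1-HIT | VC [8, 18]
  [8] addr=0xe3 blk=28 s=0: MISS | VC [8, 18, 12]
  [9] addr=0x37 blk=6 s=2: MISS | VC [8, 18, 12, 22]
  [10] addr=0x55 blk=10 s=2: MISS | VC [18, 12, 22, 6]
  [11] addr=0x30 blk=6 s=2: VC-HIT | VC [18, 12, 22, 10]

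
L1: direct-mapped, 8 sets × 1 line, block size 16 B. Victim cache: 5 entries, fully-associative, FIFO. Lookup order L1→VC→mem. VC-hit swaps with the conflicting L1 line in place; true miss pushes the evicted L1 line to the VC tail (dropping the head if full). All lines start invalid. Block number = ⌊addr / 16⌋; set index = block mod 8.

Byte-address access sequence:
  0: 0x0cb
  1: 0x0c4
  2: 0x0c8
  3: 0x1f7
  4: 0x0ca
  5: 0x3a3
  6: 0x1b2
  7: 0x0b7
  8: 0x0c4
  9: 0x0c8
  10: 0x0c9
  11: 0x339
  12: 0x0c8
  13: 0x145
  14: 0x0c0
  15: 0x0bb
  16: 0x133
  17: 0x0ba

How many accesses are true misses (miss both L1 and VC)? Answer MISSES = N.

  [0] addr=0xcb blk=12 s=4: MISS | VC []
  [1] addr=0xc4 blk=12 s=4: L1-HIT | VC []
  [2] addr=0xc8 blk=12 s=4: L1-HIT | VC []
  [3] addr=0x1f7 blk=31 s=7: MISS | VC []
  [4] addr=0xca blk=12 s=4: L1-HIT | VC []
  [5] addr=0x3a3 blk=58 s=2: MISS | VC []
  [6] addr=0x1b2 blk=27 s=3: MISS | VC []
  [7] addr=0xb7 blk=11 s=3: MISS | VC [27]
  [8] addr=0xc4 blk=12 s=4: L1-HIT | VC [27]
  [9] addr=0xc8 blk=12 s=4: L1-HIT | VC [27]
  [10] addr=0xc9 blk=12 s=4: L1-HIT | VC [27]
  [11] addr=0x339 blk=51 s=3: MISS | VC [27, 11]
  [12] addr=0xc8 blk=12 s=4: L1-HIT | VC [27, 11]
  [13] addr=0x145 blk=20 s=4: MISS | VC [27, 11, 12]
  [14] addr=0xc0 blk=12 s=4: VC-HIT | VC [27, 11, 20]
  [15] addr=0xbb blk=11 s=3: VC-HIT | VC [27, 51, 20]
  [16] addr=0x133 blk=19 s=3: MISS | VC [27, 51, 20, 11]
  [17] addr=0xba blk=11 s=3: VC-HIT | VC [27, 51, 20, 19]

MISSES = 8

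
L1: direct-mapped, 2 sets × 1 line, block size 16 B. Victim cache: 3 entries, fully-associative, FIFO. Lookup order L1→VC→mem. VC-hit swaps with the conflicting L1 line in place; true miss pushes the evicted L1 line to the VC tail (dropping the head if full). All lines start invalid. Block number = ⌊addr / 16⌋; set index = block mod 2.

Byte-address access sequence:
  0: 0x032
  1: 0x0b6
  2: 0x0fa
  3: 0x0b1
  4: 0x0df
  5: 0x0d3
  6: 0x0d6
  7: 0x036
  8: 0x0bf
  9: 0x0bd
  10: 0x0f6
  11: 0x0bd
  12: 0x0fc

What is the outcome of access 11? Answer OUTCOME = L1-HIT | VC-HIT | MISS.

OUTCOME = VC-HIT

0: 0x32 (blk 3, set 1) → MISS  vc=[]
1: 0xb6 (blk 11, set 1) → MISS  vc=[3]
2: 0xfa (blk 15, set 1) → MISS  vc=[3, 11]
3: 0xb1 (blk 11, set 1) → VC-HIT  vc=[3, 15]
4: 0xdf (blk 13, set 1) → MISS  vc=[3, 15, 11]
5: 0xd3 (blk 13, set 1) → L1-HIT  vc=[3, 15, 11]
6: 0xd6 (blk 13, set 1) → L1-HIT  vc=[3, 15, 11]
7: 0x36 (blk 3, set 1) → VC-HIT  vc=[13, 15, 11]
8: 0xbf (blk 11, set 1) → VC-HIT  vc=[13, 15, 3]
9: 0xbd (blk 11, set 1) → L1-HIT  vc=[13, 15, 3]
10: 0xf6 (blk 15, set 1) → VC-HIT  vc=[13, 11, 3]
11: 0xbd (blk 11, set 1) → VC-HIT  vc=[13, 15, 3]
12: 0xfc (blk 15, set 1) → VC-HIT  vc=[13, 11, 3]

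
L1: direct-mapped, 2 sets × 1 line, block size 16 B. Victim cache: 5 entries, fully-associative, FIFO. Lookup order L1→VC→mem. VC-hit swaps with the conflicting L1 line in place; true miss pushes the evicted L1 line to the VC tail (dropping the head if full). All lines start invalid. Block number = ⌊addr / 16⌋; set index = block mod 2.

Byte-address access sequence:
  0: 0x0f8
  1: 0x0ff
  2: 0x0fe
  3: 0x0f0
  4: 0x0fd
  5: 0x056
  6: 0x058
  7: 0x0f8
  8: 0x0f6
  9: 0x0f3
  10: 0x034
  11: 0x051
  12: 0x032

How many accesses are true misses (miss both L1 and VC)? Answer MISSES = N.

#0 0xf8→b15/s1 MISS; vc=[]
#1 0xff→b15/s1 L1-HIT; vc=[]
#2 0xfe→b15/s1 L1-HIT; vc=[]
#3 0xf0→b15/s1 L1-HIT; vc=[]
#4 0xfd→b15/s1 L1-HIT; vc=[]
#5 0x56→b5/s1 MISS; vc=[15]
#6 0x58→b5/s1 L1-HIT; vc=[15]
#7 0xf8→b15/s1 VC-HIT; vc=[5]
#8 0xf6→b15/s1 L1-HIT; vc=[5]
#9 0xf3→b15/s1 L1-HIT; vc=[5]
#10 0x34→b3/s1 MISS; vc=[5,15]
#11 0x51→b5/s1 VC-HIT; vc=[3,15]
#12 0x32→b3/s1 VC-HIT; vc=[5,15]

MISSES = 3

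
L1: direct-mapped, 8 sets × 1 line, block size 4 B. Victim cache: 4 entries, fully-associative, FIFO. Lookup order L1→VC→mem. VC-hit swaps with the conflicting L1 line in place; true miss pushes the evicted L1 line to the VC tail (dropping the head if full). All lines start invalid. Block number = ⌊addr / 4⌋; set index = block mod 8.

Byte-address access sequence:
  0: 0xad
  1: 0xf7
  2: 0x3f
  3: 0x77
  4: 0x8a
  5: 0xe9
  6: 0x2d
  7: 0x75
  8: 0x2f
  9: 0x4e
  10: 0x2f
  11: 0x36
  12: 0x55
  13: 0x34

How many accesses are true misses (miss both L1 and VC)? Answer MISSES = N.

MISSES = 10

#0 0xad→b43/s3 MISS; vc=[]
#1 0xf7→b61/s5 MISS; vc=[]
#2 0x3f→b15/s7 MISS; vc=[]
#3 0x77→b29/s5 MISS; vc=[61]
#4 0x8a→b34/s2 MISS; vc=[61]
#5 0xe9→b58/s2 MISS; vc=[61,34]
#6 0x2d→b11/s3 MISS; vc=[61,34,43]
#7 0x75→b29/s5 L1-HIT; vc=[61,34,43]
#8 0x2f→b11/s3 L1-HIT; vc=[61,34,43]
#9 0x4e→b19/s3 MISS; vc=[61,34,43,11]
#10 0x2f→b11/s3 VC-HIT; vc=[61,34,43,19]
#11 0x36→b13/s5 MISS; vc=[34,43,19,29]
#12 0x55→b21/s5 MISS; vc=[43,19,29,13]
#13 0x34→b13/s5 VC-HIT; vc=[43,19,29,21]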